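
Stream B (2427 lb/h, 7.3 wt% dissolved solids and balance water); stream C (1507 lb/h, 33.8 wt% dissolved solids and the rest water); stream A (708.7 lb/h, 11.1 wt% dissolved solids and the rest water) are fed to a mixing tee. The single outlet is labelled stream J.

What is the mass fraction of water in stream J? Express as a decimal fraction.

0.835

Total flow out = 2427 + 1507 + 708.7 = 4642.7 lb/h.
water in = 2427×0.927 + 1507×0.662 + 708.7×0.889 = 3877.5 lb/h.
water mass fraction in J = 3877.5/4642.7 = 0.835.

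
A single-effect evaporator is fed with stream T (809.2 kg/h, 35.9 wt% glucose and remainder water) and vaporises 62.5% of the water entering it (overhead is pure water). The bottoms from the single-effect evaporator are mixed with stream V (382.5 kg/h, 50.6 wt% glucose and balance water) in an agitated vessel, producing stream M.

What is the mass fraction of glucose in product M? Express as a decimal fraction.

0.558

Vapour removed = 0.625×0.641×809.2 = 324.19 kg/h; concentrate = 485.01 kg/h.
glucose reaching the mixer = 290.5 (from concentrate) + 382.5×0.506 = 484.05 kg/h.
Product flow = 485.01 + 382.5 = 867.51 kg/h; glucose fraction = 0.558.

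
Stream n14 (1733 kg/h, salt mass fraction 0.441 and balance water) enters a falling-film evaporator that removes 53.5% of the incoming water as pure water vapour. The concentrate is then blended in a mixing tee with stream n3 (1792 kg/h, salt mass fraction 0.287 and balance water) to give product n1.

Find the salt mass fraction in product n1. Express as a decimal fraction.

Vapour removed = 0.535×0.559×1733 = 518.28 kg/h; concentrate = 1214.7 kg/h.
salt reaching the mixer = 764.25 (from concentrate) + 1792×0.287 = 1278.6 kg/h.
Product flow = 1214.7 + 1792 = 3006.7 kg/h; salt fraction = 0.425.

0.425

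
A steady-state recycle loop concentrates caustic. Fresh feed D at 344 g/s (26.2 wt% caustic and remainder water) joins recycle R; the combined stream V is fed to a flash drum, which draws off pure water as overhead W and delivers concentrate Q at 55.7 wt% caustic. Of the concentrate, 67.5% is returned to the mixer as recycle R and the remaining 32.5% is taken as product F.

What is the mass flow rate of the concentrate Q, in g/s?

Overall caustic balance (none leaves overhead): caustic in fresh feed = caustic in product, i.e. 344×0.262 = (1−0.675)·Q·0.557.
Q = 90.128/(0.557×0.325) = 497.88 g/s.

497.9 g/s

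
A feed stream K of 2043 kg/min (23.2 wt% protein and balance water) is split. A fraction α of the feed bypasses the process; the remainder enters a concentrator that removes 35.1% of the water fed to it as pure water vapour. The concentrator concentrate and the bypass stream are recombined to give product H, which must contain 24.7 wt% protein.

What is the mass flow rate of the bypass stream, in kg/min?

All 2043×0.232 = 473.98 kg/min of protein reaches H, so H = 473.98/0.247 = 1918.9 kg/min and vapour = 124.07 kg/min.
The evaporator receives (1−α)·2043 of feed at 0.768 water and removes 0.351 of that water:
0.351×0.768×(1−α)×2043 = 124.07
(1−α) = 124.07/550.73 = 0.2253;  α = 0.7747.
Bypass flow = 0.7747×2043 = 1582.7 kg/min.

1583 kg/min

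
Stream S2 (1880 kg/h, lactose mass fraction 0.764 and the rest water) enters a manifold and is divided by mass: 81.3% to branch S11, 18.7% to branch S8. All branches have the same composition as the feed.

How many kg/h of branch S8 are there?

351.6 kg/h

Branch S8 flow = 0.187×1880 = 351.56 kg/h.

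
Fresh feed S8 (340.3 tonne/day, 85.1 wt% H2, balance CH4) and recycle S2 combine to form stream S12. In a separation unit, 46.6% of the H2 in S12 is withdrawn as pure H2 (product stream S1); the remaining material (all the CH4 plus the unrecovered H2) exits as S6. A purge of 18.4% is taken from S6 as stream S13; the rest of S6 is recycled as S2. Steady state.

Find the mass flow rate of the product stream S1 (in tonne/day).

H2 in S12: m_A = 340.3×0.851 + (1−0.184)·(1−0.466)·m_A, so m_A = 289.6/0.5643 = 513.23 tonne/day.
Product S1 = 0.466×513.23 = 239.17 tonne/day.

239.2 tonne/day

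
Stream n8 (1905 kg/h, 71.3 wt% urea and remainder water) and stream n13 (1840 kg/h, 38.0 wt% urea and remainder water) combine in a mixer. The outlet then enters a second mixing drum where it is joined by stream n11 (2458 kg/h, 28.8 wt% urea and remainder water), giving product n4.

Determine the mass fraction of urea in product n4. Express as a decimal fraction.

0.446

Overall, product flow = 6203 kg/h.
urea in = 1905×0.713 + 1840×0.380 + 2458×0.288 = 2765.4 kg/h.
urea fraction in n4 = 0.446.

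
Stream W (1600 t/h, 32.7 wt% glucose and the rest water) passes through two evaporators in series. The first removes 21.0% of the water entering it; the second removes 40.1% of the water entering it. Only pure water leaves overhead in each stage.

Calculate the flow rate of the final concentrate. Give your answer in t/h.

water in feed = 1600×0.673 = 1076.8 t/h.
After stage 1: water left = (1−0.210)×1076.8 = 850.67; stream total = 1373.9 t/h.
After stage 2: water left = (1−0.401)×850.67 = 509.55; final concentrate = 1032.8 t/h.

1033 t/h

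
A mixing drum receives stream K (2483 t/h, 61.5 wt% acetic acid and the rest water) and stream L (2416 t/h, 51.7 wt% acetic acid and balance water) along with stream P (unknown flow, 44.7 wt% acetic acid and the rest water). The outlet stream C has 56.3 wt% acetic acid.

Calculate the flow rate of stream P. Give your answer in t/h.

Let P be the unknown flow. Total out = 4899 + P.
acetic acid balance: 2776.1 + 0.447·P = 0.563·(4899 + P)
(0.447 − 0.563)·P = 0.563×4899 − 2776.1 = -17.98
P = -17.98 / -0.116 = 155 t/h

155 t/h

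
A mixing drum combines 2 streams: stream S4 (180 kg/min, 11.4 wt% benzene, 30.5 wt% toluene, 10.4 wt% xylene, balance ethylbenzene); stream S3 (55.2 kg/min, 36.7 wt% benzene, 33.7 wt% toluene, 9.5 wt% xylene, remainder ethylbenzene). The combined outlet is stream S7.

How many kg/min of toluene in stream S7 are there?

73.5 kg/min

toluene out = toluene in = 180×0.305 + 55.2×0.337 = 73.502 kg/min.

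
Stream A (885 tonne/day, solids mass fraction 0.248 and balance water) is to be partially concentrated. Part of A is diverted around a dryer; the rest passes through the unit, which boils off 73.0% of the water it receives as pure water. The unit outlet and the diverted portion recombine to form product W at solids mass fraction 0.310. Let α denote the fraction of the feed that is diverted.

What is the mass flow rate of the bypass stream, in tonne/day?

All 885×0.248 = 219.48 tonne/day of solids reaches W, so W = 219.48/0.310 = 708 tonne/day and vapour = 177 tonne/day.
The evaporator receives (1−α)·885 of feed at 0.752 water and removes 0.730 of that water:
0.730×0.752×(1−α)×885 = 177
(1−α) = 177/485.83 = 0.3643;  α = 0.6357.
Bypass flow = 0.6357×885 = 562.57 tonne/day.

562.6 tonne/day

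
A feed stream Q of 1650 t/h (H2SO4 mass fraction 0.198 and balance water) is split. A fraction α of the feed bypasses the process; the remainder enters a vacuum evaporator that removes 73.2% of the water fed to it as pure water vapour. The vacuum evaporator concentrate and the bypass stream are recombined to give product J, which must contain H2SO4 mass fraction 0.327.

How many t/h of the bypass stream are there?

541.2 t/h

All 1650×0.198 = 326.7 t/h of H2SO4 reaches J, so J = 326.7/0.327 = 999.08 t/h and vapour = 650.92 t/h.
The evaporator receives (1−α)·1650 of feed at 0.802 water and removes 0.732 of that water:
0.732×0.802×(1−α)×1650 = 650.92
(1−α) = 650.92/968.66 = 0.6720;  α = 0.3280.
Bypass flow = 0.3280×1650 = 541.23 t/h.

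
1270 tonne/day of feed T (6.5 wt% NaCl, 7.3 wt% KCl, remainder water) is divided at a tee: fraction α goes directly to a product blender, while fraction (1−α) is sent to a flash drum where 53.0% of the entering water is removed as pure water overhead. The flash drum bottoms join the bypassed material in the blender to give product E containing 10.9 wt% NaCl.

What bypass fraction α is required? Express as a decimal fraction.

All 1270×0.065 = 82.55 tonne/day of NaCl reaches E, so E = 82.55/0.109 = 757.34 tonne/day and vapour = 512.66 tonne/day.
The evaporator receives (1−α)·1270 of feed at 0.862 water and removes 0.530 of that water:
0.530×0.862×(1−α)×1270 = 512.66
(1−α) = 512.66/580.21 = 0.8836;  α = 0.1164.

0.116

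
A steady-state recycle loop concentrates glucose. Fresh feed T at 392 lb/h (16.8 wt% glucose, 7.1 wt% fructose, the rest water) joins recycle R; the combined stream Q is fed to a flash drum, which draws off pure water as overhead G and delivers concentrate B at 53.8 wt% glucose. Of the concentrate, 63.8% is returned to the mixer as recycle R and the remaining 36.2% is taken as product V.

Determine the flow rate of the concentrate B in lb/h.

Overall glucose balance (none leaves overhead): glucose in fresh feed = glucose in product, i.e. 392×0.168 = (1−0.638)·B·0.538.
B = 65.856/(0.538×0.362) = 338.15 lb/h.

338.1 lb/h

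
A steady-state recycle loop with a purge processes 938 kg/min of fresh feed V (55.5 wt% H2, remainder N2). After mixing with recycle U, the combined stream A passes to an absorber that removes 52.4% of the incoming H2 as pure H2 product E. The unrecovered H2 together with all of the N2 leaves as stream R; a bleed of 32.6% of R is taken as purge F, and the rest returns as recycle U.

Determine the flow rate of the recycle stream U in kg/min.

1109 kg/min

N2 enters only via V and leaves only via the purge: 938×0.445 = 0.326×(N2 in R), and the absorber passes all N2, so N2 in A = N2 in R = 1280.4 kg/min.
H2 in A: m_A = 938×0.555 + (1−0.326)·(1−0.524)·m_A, so m_A = 520.59/0.6792 = 766.5 kg/min.
R = (1−0.524)×766.5 + 1280.4 = 1645.3 kg/min.
Recycle U = (1−0.326)×1645.3 = 1108.9 kg/min.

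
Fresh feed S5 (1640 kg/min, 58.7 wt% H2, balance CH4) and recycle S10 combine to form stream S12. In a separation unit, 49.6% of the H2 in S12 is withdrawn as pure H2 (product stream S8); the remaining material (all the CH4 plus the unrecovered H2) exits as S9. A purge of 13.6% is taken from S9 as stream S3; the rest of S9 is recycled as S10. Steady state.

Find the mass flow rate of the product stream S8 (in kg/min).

845.8 kg/min

H2 in S12: m_A = 1640×0.587 + (1−0.136)·(1−0.496)·m_A, so m_A = 962.68/0.5645 = 1705.2 kg/min.
Product S8 = 0.496×1705.2 = 845.8 kg/min.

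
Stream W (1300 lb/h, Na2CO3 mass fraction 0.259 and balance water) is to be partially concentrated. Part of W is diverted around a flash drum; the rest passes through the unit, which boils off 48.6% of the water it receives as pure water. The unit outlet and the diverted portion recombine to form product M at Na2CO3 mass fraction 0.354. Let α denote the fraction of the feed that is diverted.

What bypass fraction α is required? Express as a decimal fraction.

0.255

All 1300×0.259 = 336.7 lb/h of Na2CO3 reaches M, so M = 336.7/0.354 = 951.13 lb/h and vapour = 348.87 lb/h.
The evaporator receives (1−α)·1300 of feed at 0.741 water and removes 0.486 of that water:
0.486×0.741×(1−α)×1300 = 348.87
(1−α) = 348.87/468.16 = 0.7452;  α = 0.2548.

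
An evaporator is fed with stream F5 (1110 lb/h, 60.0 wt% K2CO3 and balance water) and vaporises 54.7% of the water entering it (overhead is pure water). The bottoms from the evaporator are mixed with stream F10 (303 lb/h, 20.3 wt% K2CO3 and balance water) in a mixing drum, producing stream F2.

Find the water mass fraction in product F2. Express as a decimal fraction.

Vapour removed = 0.547×0.400×1110 = 242.87 lb/h; concentrate = 867.13 lb/h.
water reaching the mixer = 201.13 (from concentrate) + 303×0.797 = 442.62 lb/h.
Product flow = 867.13 + 303 = 1170.1 lb/h; water fraction = 0.3783.

0.3783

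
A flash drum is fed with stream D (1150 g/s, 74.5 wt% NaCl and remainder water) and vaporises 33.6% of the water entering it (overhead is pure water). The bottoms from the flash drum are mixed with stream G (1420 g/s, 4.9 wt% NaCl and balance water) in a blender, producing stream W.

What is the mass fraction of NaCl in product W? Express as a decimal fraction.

0.375

Vapour removed = 0.336×0.255×1150 = 98.532 g/s; concentrate = 1051.5 g/s.
NaCl reaching the mixer = 856.75 (from concentrate) + 1420×0.049 = 926.33 g/s.
Product flow = 1051.5 + 1420 = 2471.5 g/s; NaCl fraction = 0.375.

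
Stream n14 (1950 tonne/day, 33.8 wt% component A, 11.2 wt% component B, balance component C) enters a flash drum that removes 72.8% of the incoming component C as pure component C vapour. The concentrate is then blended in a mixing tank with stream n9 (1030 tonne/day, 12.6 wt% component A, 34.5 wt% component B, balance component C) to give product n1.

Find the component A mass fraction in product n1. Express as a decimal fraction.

Vapour removed = 0.728×0.550×1950 = 780.78 tonne/day; concentrate = 1169.2 tonne/day.
component A reaching the mixer = 659.1 (from concentrate) + 1030×0.126 = 788.88 tonne/day.
Product flow = 1169.2 + 1030 = 2199.2 tonne/day; component A fraction = 0.3587.

0.3587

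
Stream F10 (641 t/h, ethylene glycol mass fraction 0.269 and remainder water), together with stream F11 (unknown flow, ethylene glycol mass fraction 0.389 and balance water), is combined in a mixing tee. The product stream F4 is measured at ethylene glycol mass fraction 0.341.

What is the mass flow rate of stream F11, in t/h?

Let F11 be the unknown flow. Total out = 641 + F11.
ethylene glycol balance: 172.43 + 0.389·F11 = 0.341·(641 + F11)
(0.389 − 0.341)·F11 = 0.341×641 − 172.43 = 46.152
F11 = 46.152 / 0.048 = 961.5 t/h

961.5 t/h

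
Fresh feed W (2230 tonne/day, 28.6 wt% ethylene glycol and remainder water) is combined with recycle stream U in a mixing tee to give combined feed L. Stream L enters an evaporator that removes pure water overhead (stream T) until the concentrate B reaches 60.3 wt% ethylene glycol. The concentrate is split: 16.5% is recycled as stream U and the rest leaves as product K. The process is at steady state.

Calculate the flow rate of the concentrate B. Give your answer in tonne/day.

Overall ethylene glycol balance (none leaves overhead): ethylene glycol in fresh feed = ethylene glycol in product, i.e. 2230×0.286 = (1−0.165)·B·0.603.
B = 637.78/(0.603×0.835) = 1266.7 tonne/day.

1267 tonne/day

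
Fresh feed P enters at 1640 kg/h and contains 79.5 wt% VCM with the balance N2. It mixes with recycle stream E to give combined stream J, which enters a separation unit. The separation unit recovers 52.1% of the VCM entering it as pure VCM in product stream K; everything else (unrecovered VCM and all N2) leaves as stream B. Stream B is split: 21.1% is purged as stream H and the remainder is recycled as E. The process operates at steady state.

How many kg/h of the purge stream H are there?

N2 enters only via P and leaves only via the purge: 1640×0.205 = 0.211×(N2 in B), and the separation unit passes all N2, so N2 in J = N2 in B = 1593.4 kg/h.
VCM in J: m_A = 1640×0.795 + (1−0.211)·(1−0.521)·m_A, so m_A = 1303.8/0.6221 = 2095.9 kg/h.
B = (1−0.521)×2095.9 + 1593.4 = 2597.3 kg/h.
Purge H = 0.211×2597.3 = 548.03 kg/h.

548 kg/h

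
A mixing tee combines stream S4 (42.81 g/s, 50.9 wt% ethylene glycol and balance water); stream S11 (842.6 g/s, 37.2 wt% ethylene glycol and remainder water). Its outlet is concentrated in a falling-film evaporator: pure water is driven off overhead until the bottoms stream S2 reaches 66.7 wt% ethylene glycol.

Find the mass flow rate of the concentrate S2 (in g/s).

502.6 g/s

ethylene glycol entering = 42.81×0.509 + 842.6×0.372 = 335.24 g/s.
All ethylene glycol reports to S2, so S2 = 335.24/0.667 = 502.6 g/s.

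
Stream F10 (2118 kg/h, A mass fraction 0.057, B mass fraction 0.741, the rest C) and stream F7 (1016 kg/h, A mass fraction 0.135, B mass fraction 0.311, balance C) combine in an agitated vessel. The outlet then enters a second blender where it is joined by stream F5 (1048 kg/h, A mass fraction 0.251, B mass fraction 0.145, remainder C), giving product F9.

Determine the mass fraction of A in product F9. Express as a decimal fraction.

0.125

Overall, product flow = 4182 kg/h.
A in = 2118×0.057 + 1016×0.135 + 1048×0.251 = 520.93 kg/h.
A fraction in F9 = 0.125.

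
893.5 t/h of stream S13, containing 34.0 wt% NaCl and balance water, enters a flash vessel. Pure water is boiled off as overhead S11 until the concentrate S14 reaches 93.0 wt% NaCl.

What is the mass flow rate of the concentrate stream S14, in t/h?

326.7 t/h

NaCl is conserved: 893.5×0.340 = 303.79 t/h all reports to the concentrate.
Concentrate = 303.79/(target fraction) = 326.66 t/h.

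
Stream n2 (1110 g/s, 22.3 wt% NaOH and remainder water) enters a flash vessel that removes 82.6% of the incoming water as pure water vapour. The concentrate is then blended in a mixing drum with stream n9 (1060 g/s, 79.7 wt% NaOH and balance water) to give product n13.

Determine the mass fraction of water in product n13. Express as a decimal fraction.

0.251

Vapour removed = 0.826×0.777×1110 = 712.4 g/s; concentrate = 397.6 g/s.
water reaching the mixer = 150.07 (from concentrate) + 1060×0.203 = 365.25 g/s.
Product flow = 397.6 + 1060 = 1457.6 g/s; water fraction = 0.251.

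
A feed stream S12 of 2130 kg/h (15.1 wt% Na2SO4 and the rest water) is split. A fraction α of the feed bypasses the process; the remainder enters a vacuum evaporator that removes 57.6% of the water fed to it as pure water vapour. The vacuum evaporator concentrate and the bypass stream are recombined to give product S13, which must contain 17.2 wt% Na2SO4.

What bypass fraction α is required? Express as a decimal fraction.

0.750

All 2130×0.151 = 321.63 kg/h of Na2SO4 reaches S13, so S13 = 321.63/0.172 = 1869.9 kg/h and vapour = 260.06 kg/h.
The evaporator receives (1−α)·2130 of feed at 0.849 water and removes 0.576 of that water:
0.576×0.849×(1−α)×2130 = 260.06
(1−α) = 260.06/1041.6 = 0.2497;  α = 0.7503.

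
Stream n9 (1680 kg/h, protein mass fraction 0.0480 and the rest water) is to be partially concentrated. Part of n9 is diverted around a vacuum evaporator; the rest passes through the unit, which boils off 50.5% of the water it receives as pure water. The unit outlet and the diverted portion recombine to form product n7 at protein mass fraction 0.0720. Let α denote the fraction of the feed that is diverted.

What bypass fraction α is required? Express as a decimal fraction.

All 1680×0.048 = 80.64 kg/h of protein reaches n7, so n7 = 80.64/0.072 = 1120 kg/h and vapour = 560 kg/h.
The evaporator receives (1−α)·1680 of feed at 0.952 water and removes 0.505 of that water:
0.505×0.952×(1−α)×1680 = 560
(1−α) = 560/807.68 = 0.6933;  α = 0.3067.

0.307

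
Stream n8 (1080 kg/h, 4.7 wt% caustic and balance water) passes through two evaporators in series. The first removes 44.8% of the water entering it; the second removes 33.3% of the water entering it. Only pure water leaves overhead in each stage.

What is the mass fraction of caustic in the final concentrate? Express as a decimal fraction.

0.1181

water in feed = 1080×0.953 = 1029.2 kg/h.
After stage 1: water left = (1−0.448)×1029.2 = 568.14; stream total = 618.9 kg/h.
After stage 2: water left = (1−0.333)×568.14 = 378.95; final concentrate = 429.71 kg/h.
caustic fraction = 50.76/429.71 = 0.1181.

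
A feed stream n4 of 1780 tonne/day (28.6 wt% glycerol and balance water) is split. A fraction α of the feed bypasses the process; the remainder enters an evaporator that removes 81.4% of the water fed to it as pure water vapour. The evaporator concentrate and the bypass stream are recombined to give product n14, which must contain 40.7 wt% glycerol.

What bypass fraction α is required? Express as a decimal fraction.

All 1780×0.286 = 509.08 tonne/day of glycerol reaches n14, so n14 = 509.08/0.407 = 1250.8 tonne/day and vapour = 529.19 tonne/day.
The evaporator receives (1−α)·1780 of feed at 0.714 water and removes 0.814 of that water:
0.814×0.714×(1−α)×1780 = 529.19
(1−α) = 529.19/1034.5 = 0.5115;  α = 0.4885.

0.488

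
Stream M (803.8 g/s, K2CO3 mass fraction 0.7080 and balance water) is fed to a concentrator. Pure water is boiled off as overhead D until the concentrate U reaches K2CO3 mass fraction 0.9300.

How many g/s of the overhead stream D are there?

191.9 g/s

K2CO3 is conserved: 803.8×0.708 = 569.09 g/s all reports to the concentrate.
Concentrate = 569.09/(target fraction) = 611.93 g/s.
Overhead = 803.8 − 611.93 = 191.87 g/s.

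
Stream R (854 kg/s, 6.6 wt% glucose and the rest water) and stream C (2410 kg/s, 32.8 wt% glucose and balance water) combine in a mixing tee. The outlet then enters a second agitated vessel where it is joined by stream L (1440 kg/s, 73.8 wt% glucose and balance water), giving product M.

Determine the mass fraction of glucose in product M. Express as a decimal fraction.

0.406

Overall, product flow = 4704 kg/s.
glucose in = 854×0.066 + 2410×0.328 + 1440×0.738 = 1909.6 kg/s.
glucose fraction in M = 0.406.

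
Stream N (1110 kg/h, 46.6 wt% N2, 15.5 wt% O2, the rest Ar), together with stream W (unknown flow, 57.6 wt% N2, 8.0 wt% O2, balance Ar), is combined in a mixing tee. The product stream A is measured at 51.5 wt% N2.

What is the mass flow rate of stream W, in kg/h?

891.6 kg/h

Let W be the unknown flow. Total out = 1110 + W.
N2 balance: 517.26 + 0.576·W = 0.515·(1110 + W)
(0.576 − 0.515)·W = 0.515×1110 − 517.26 = 54.39
W = 54.39 / 0.061 = 891.64 kg/h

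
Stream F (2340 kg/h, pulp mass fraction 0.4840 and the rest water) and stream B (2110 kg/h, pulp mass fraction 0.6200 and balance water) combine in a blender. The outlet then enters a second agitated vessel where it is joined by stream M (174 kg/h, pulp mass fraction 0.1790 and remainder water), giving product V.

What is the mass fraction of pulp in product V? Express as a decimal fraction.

0.5346

Overall, product flow = 4624 kg/h.
pulp in = 2340×0.484 + 2110×0.620 + 174×0.179 = 2471.9 kg/h.
pulp fraction in V = 0.5346.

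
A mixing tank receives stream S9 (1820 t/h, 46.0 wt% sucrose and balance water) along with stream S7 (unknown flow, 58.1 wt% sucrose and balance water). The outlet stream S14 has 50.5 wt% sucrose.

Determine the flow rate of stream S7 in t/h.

Let S7 be the unknown flow. Total out = 1820 + S7.
sucrose balance: 837.2 + 0.581·S7 = 0.505·(1820 + S7)
(0.581 − 0.505)·S7 = 0.505×1820 − 837.2 = 81.9
S7 = 81.9 / 0.076 = 1077.6 t/h

1078 t/h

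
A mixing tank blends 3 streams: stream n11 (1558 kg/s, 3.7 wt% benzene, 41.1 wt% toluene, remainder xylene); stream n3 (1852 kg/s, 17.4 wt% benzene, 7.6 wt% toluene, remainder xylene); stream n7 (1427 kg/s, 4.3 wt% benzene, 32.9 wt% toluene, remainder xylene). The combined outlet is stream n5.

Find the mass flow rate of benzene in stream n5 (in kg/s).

benzene out = benzene in = 1558×0.037 + 1852×0.174 + 1427×0.043 = 441.25 kg/s.

441.3 kg/s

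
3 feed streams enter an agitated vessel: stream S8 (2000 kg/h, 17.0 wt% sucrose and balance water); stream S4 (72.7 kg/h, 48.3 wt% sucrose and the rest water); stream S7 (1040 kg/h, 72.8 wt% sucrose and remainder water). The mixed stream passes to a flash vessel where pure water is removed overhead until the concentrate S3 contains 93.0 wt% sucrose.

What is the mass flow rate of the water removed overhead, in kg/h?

1895 kg/h

sucrose entering = 2000×0.170 + 72.7×0.483 + 1040×0.728 = 1132.2 kg/h.
All sucrose reports to S3, so S3 = 1132.2/0.930 = 1217.5 kg/h.
Total feed = 3112.7 kg/h; overhead = 3112.7 − 1217.5 = 1895.2 kg/h.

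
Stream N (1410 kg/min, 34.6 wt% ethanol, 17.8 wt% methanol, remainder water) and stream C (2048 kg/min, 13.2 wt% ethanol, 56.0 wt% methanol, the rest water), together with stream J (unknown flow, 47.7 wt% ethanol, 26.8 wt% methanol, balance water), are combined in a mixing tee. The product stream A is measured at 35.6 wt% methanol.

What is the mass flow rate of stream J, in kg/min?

Let J be the unknown flow. Total out = 3458 + J.
methanol balance: 1397.9 + 0.268·J = 0.356·(3458 + J)
(0.268 − 0.356)·J = 0.356×3458 − 1397.9 = -166.81
J = -166.81 / -0.088 = 1895.6 kg/min

1896 kg/min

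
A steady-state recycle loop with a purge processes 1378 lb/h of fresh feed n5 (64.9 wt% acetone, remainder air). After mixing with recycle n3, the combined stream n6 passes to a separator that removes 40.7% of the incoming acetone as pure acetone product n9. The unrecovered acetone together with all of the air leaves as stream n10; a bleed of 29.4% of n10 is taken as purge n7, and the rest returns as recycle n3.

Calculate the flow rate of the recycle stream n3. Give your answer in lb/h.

1806 lb/h

air enters only via n5 and leaves only via the purge: 1378×0.351 = 0.294×(air in n10), and the separator passes all air, so air in n6 = air in n10 = 1645.2 lb/h.
acetone in n6: m_A = 1378×0.649 + (1−0.294)·(1−0.407)·m_A, so m_A = 894.32/0.5813 = 1538.4 lb/h.
n10 = (1−0.407)×1538.4 + 1645.2 = 2557.4 lb/h.
Recycle n3 = (1−0.294)×2557.4 = 1805.5 lb/h.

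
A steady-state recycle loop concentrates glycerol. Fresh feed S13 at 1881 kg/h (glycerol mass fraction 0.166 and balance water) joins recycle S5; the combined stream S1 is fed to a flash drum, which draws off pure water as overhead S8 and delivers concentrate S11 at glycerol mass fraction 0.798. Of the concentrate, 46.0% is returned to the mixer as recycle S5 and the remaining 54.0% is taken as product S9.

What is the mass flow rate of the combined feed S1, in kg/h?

Overall glycerol balance (none leaves overhead): glycerol in fresh feed = glycerol in product, i.e. 1881×0.166 = (1−0.460)·S11·0.798.
S11 = 312.25/(0.798×0.540) = 724.6 kg/h.
Recycle S5 = 0.460×724.6 = 333.32 kg/h.
Combined feed S1 = 1881 + 333.32 = 2214.3 kg/h.

2214 kg/h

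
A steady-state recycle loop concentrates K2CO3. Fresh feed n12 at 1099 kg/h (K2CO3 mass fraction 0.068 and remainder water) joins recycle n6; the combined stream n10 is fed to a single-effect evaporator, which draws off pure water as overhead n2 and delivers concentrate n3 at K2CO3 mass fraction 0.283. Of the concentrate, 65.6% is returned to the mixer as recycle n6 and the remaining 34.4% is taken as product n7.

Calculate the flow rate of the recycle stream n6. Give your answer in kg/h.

503.6 kg/h

Overall K2CO3 balance (none leaves overhead): K2CO3 in fresh feed = K2CO3 in product, i.e. 1099×0.068 = (1−0.656)·n3·0.283.
n3 = 74.732/(0.283×0.344) = 767.65 kg/h.
Recycle n6 = 0.656×767.65 = 503.58 kg/h.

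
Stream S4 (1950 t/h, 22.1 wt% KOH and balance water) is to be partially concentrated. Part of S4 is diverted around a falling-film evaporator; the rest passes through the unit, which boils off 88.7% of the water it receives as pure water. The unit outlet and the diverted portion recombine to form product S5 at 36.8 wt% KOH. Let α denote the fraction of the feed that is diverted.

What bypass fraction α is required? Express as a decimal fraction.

All 1950×0.221 = 430.95 t/h of KOH reaches S5, so S5 = 430.95/0.368 = 1171.1 t/h and vapour = 778.94 t/h.
The evaporator receives (1−α)·1950 of feed at 0.779 water and removes 0.887 of that water:
0.887×0.779×(1−α)×1950 = 778.94
(1−α) = 778.94/1347.4 = 0.5781;  α = 0.4219.

0.422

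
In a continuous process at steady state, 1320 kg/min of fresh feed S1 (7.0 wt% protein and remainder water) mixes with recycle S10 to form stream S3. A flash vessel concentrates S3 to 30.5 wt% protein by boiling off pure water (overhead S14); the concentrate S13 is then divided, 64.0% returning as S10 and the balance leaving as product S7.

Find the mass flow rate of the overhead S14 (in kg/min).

Overall protein balance (none leaves overhead): protein in fresh feed = protein in product, i.e. 1320×0.070 = (1−0.640)·S13·0.305.
S13 = 92.4/(0.305×0.360) = 841.53 kg/min.
Recycle S10 = 0.640×841.53 = 538.58 kg/min.
Combined feed S3 = 1320 + 538.58 = 1858.6 kg/min.
Overhead S14 = S3 − S13 = 1858.6 − 841.53 = 1017 kg/min.

1017 kg/min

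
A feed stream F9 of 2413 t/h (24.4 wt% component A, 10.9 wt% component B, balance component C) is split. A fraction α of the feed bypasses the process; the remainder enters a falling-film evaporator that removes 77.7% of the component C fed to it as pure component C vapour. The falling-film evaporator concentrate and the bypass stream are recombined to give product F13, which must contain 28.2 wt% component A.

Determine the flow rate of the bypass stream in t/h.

All 2413×0.244 = 588.77 t/h of component A reaches F13, so F13 = 588.77/0.282 = 2087.8 t/h and vapour = 325.16 t/h.
The evaporator receives (1−α)·2413 of feed at 0.647 component C and removes 0.777 of that component C:
0.777×0.647×(1−α)×2413 = 325.16
(1−α) = 325.16/1213.1 = 0.2680;  α = 0.7320.
Bypass flow = 0.7320×2413 = 1766.2 t/h.

1766 t/h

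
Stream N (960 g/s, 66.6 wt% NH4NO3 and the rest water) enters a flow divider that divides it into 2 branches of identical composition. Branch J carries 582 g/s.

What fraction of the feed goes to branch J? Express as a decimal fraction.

Fraction to J = 582/960 = 0.6062.

0.606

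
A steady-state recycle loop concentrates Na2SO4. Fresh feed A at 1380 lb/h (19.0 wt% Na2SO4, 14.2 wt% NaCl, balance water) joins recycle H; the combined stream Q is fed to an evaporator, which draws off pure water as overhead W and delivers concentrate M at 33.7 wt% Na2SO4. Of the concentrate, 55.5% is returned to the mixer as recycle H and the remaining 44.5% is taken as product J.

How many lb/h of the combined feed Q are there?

2350 lb/h

Overall Na2SO4 balance (none leaves overhead): Na2SO4 in fresh feed = Na2SO4 in product, i.e. 1380×0.190 = (1−0.555)·M·0.337.
M = 262.2/(0.337×0.445) = 1748.4 lb/h.
Recycle H = 0.555×1748.4 = 970.37 lb/h.
Combined feed Q = 1380 + 970.37 = 2350.4 lb/h.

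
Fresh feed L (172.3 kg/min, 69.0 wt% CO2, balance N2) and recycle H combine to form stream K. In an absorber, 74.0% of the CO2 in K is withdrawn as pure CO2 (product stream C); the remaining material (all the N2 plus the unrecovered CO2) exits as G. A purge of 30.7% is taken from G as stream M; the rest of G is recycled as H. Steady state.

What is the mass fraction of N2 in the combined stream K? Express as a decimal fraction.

N2 enters only via L and leaves only via the purge: 172.3×0.310 = 0.307×(N2 in G), and the absorber passes all N2, so N2 in K = N2 in G = 173.98 kg/min.
CO2 in K: m_A = 172.3×0.690 + (1−0.307)·(1−0.740)·m_A, so m_A = 118.89/0.8198 = 145.02 kg/min.
K = 145.02 + 173.98 = 319 kg/min.
N2 fraction in K = 173.98/319 = 0.545.

0.545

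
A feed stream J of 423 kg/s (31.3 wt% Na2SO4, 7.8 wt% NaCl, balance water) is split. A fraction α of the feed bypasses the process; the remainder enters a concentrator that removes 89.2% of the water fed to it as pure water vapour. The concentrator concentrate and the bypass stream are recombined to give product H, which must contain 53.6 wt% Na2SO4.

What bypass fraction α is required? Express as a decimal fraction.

0.234

All 423×0.313 = 132.4 kg/s of Na2SO4 reaches H, so H = 132.4/0.536 = 247.01 kg/s and vapour = 175.99 kg/s.
The evaporator receives (1−α)·423 of feed at 0.609 water and removes 0.892 of that water:
0.892×0.609×(1−α)×423 = 175.99
(1−α) = 175.99/229.79 = 0.7659;  α = 0.2341.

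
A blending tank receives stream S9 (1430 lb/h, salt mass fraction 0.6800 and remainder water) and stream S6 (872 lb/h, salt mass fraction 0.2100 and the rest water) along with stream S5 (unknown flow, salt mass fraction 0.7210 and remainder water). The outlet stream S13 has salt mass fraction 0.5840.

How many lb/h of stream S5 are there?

1378 lb/h

Let S5 be the unknown flow. Total out = 2302 + S5.
salt balance: 1155.5 + 0.721·S5 = 0.584·(2302 + S5)
(0.721 − 0.584)·S5 = 0.584×2302 − 1155.5 = 188.85
S5 = 188.85 / 0.137 = 1378.5 lb/h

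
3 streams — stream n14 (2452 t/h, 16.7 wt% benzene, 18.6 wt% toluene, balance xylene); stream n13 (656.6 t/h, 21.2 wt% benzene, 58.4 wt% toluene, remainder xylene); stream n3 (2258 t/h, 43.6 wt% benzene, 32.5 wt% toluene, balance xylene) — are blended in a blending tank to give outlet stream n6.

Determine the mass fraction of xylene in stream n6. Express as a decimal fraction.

0.421

Total flow out = 2452 + 656.6 + 2258 = 5366.6 t/h.
xylene in = 2452×0.647 + 656.6×0.204 + 2258×0.239 = 2260.1 t/h.
xylene mass fraction in n6 = 2260.1/5366.6 = 0.421.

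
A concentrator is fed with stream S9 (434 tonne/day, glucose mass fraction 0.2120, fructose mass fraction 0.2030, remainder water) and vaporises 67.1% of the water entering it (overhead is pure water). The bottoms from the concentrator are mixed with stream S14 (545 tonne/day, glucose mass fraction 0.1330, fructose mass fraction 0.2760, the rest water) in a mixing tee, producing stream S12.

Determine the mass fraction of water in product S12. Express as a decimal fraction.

0.5016

Vapour removed = 0.671×0.585×434 = 170.36 tonne/day; concentrate = 263.64 tonne/day.
water reaching the mixer = 83.53 (from concentrate) + 545×0.591 = 405.62 tonne/day.
Product flow = 263.64 + 545 = 808.64 tonne/day; water fraction = 0.5016.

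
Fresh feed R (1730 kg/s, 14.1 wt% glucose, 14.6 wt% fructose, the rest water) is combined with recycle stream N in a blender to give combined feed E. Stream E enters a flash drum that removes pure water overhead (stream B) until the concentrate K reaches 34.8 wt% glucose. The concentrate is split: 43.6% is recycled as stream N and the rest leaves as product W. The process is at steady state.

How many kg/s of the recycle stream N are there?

Overall glucose balance (none leaves overhead): glucose in fresh feed = glucose in product, i.e. 1730×0.141 = (1−0.436)·K·0.348.
K = 243.93/(0.348×0.564) = 1242.8 kg/s.
Recycle N = 0.436×1242.8 = 541.87 kg/s.

541.9 kg/s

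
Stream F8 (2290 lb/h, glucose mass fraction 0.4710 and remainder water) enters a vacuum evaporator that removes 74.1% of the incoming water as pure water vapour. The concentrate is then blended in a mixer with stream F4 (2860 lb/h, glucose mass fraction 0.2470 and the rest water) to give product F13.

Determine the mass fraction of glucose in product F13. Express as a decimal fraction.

0.4198

Vapour removed = 0.741×0.529×2290 = 897.65 lb/h; concentrate = 1392.3 lb/h.
glucose reaching the mixer = 1078.6 (from concentrate) + 2860×0.247 = 1785 lb/h.
Product flow = 1392.3 + 2860 = 4252.3 lb/h; glucose fraction = 0.4198.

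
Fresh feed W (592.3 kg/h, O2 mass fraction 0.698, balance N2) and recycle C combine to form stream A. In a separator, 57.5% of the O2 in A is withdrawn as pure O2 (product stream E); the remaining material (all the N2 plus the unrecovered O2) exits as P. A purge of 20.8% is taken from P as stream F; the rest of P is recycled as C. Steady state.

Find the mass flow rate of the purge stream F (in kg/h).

N2 enters only via W and leaves only via the purge: 592.3×0.302 = 0.208×(N2 in P), and the separator passes all N2, so N2 in A = N2 in P = 859.97 kg/h.
O2 in A: m_A = 592.3×0.698 + (1−0.208)·(1−0.575)·m_A, so m_A = 413.43/0.6634 = 623.19 kg/h.
P = (1−0.575)×623.19 + 859.97 = 1124.8 kg/h.
Purge F = 0.208×1124.8 = 233.96 kg/h.

234 kg/h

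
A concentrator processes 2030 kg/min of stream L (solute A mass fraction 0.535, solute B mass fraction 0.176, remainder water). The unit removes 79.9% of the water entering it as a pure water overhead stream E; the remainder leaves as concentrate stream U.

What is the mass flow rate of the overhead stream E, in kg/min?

water entering = 2030×0.289 = 586.67 kg/min; overhead removed = 0.799×586.67 = 468.75 kg/min.

468.7 kg/min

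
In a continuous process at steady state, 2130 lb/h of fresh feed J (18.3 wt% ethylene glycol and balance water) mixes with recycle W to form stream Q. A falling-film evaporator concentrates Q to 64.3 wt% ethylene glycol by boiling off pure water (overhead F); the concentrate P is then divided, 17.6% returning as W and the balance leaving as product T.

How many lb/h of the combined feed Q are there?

2259 lb/h

Overall ethylene glycol balance (none leaves overhead): ethylene glycol in fresh feed = ethylene glycol in product, i.e. 2130×0.183 = (1−0.176)·P·0.643.
P = 389.79/(0.643×0.824) = 735.69 lb/h.
Recycle W = 0.176×735.69 = 129.48 lb/h.
Combined feed Q = 2130 + 129.48 = 2259.5 lb/h.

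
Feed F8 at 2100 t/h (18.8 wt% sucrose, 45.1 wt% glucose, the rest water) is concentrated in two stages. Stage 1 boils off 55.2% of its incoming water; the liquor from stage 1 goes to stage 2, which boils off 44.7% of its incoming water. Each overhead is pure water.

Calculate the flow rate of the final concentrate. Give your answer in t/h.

1530 t/h

water in feed = 2100×0.361 = 758.1 t/h.
After stage 1: water left = (1−0.552)×758.1 = 339.63; stream total = 1681.5 t/h.
After stage 2: water left = (1−0.447)×339.63 = 187.81; final concentrate = 1529.7 t/h.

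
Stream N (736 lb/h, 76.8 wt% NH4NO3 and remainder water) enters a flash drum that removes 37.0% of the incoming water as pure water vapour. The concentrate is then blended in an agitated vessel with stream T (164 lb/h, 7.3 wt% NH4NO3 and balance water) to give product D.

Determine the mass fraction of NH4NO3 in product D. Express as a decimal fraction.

0.690

Vapour removed = 0.370×0.232×736 = 63.178 lb/h; concentrate = 672.82 lb/h.
NH4NO3 reaching the mixer = 565.25 (from concentrate) + 164×0.073 = 577.22 lb/h.
Product flow = 672.82 + 164 = 836.82 lb/h; NH4NO3 fraction = 0.690.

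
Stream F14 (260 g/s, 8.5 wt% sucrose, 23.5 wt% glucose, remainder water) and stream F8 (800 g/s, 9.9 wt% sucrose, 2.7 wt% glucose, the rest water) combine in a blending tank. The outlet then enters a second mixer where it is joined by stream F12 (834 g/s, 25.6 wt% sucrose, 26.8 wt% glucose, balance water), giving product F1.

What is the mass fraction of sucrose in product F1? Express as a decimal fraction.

0.166

Overall, product flow = 1894 g/s.
sucrose in = 260×0.085 + 800×0.099 + 834×0.256 = 314.8 g/s.
sucrose fraction in F1 = 0.166.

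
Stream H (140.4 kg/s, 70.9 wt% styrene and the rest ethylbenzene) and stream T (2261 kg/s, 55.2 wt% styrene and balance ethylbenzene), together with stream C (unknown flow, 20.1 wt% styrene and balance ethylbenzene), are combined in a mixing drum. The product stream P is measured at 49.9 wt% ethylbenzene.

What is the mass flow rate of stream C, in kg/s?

Let C be the unknown flow. Total out = 2401.4 + C.
ethylbenzene balance: 1053.8 + 0.799·C = 0.499·(2401.4 + C)
(0.799 − 0.499)·C = 0.499×2401.4 − 1053.8 = 144.51
C = 144.51 / 0.300 = 481.71 kg/s

481.7 kg/s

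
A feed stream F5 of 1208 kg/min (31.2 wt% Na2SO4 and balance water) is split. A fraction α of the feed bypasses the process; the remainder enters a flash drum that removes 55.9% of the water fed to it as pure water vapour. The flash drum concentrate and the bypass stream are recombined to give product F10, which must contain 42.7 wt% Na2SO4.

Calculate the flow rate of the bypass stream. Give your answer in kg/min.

All 1208×0.312 = 376.9 kg/min of Na2SO4 reaches F10, so F10 = 376.9/0.427 = 882.66 kg/min and vapour = 325.34 kg/min.
The evaporator receives (1−α)·1208 of feed at 0.688 water and removes 0.559 of that water:
0.559×0.688×(1−α)×1208 = 325.34
(1−α) = 325.34/464.59 = 0.7003;  α = 0.2997.
Bypass flow = 0.2997×1208 = 362.07 kg/min.

362.1 kg/min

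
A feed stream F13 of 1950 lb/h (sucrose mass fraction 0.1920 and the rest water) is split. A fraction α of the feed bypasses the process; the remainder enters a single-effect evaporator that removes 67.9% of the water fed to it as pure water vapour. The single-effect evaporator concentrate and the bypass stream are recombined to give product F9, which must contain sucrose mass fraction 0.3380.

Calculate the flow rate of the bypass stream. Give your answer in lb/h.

414.7 lb/h

All 1950×0.192 = 374.4 lb/h of sucrose reaches F9, so F9 = 374.4/0.338 = 1107.7 lb/h and vapour = 842.31 lb/h.
The evaporator receives (1−α)·1950 of feed at 0.808 water and removes 0.679 of that water:
0.679×0.808×(1−α)×1950 = 842.31
(1−α) = 842.31/1069.8 = 0.7873;  α = 0.2127.
Bypass flow = 0.2127×1950 = 414.71 lb/h.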